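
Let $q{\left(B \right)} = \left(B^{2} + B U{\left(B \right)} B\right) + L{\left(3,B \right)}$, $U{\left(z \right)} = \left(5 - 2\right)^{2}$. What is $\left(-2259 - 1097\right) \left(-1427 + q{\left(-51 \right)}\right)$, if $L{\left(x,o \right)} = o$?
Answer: $-82329392$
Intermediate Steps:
$U{\left(z \right)} = 9$ ($U{\left(z \right)} = 3^{2} = 9$)
$q{\left(B \right)} = B + 10 B^{2}$ ($q{\left(B \right)} = \left(B^{2} + B 9 B\right) + B = \left(B^{2} + 9 B B\right) + B = \left(B^{2} + 9 B^{2}\right) + B = 10 B^{2} + B = B + 10 B^{2}$)
$\left(-2259 - 1097\right) \left(-1427 + q{\left(-51 \right)}\right) = \left(-2259 - 1097\right) \left(-1427 - 51 \left(1 + 10 \left(-51\right)\right)\right) = - 3356 \left(-1427 - 51 \left(1 - 510\right)\right) = - 3356 \left(-1427 - -25959\right) = - 3356 \left(-1427 + 25959\right) = \left(-3356\right) 24532 = -82329392$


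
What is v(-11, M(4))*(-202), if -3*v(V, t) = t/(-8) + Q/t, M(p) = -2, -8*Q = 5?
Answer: 303/8 ≈ 37.875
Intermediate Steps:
Q = -5/8 (Q = -⅛*5 = -5/8 ≈ -0.62500)
v(V, t) = t/24 + 5/(24*t) (v(V, t) = -(t/(-8) - 5/(8*t))/3 = -(t*(-⅛) - 5/(8*t))/3 = -(-t/8 - 5/(8*t))/3 = -(-5/(8*t) - t/8)/3 = t/24 + 5/(24*t))
v(-11, M(4))*(-202) = ((1/24)*(5 + (-2)²)/(-2))*(-202) = ((1/24)*(-½)*(5 + 4))*(-202) = ((1/24)*(-½)*9)*(-202) = -3/16*(-202) = 303/8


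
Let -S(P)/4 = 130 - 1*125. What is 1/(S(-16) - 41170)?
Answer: -1/41190 ≈ -2.4278e-5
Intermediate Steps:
S(P) = -20 (S(P) = -4*(130 - 1*125) = -4*(130 - 125) = -4*5 = -20)
1/(S(-16) - 41170) = 1/(-20 - 41170) = 1/(-41190) = -1/41190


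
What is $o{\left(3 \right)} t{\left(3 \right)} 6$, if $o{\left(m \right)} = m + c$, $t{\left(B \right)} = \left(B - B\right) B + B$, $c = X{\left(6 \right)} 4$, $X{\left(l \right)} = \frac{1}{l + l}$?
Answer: $60$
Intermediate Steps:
$X{\left(l \right)} = \frac{1}{2 l}$
$c = \frac{1}{3}$ ($c = \frac{1}{2 \cdot 6} \cdot 4 = \frac{1}{2} \cdot \frac{1}{6} \cdot 4 = \frac{1}{12} \cdot 4 = \frac{1}{3} \approx 0.33333$)
$t{\left(B \right)} = B$ ($t{\left(B \right)} = 0 B + B = 0 + B = B$)
$o{\left(m \right)} = \frac{1}{3} + m$ ($o{\left(m \right)} = m + \frac{1}{3} = \frac{1}{3} + m$)
$o{\left(3 \right)} t{\left(3 \right)} 6 = \left(\frac{1}{3} + 3\right) 3 \cdot 6 = \frac{10}{3} \cdot 3 \cdot 6 = 10 \cdot 6 = 60$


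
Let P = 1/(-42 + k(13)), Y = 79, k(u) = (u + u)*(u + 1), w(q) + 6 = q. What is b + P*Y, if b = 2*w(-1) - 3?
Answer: -5395/322 ≈ -16.755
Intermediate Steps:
w(q) = -6 + q
k(u) = 2*u*(1 + u) (k(u) = (2*u)*(1 + u) = 2*u*(1 + u))
b = -17 (b = 2*(-6 - 1) - 3 = 2*(-7) - 3 = -14 - 3 = -17)
P = 1/322 (P = 1/(-42 + 2*13*(1 + 13)) = 1/(-42 + 2*13*14) = 1/(-42 + 364) = 1/322 ≈ 0.0031056)
b + P*Y = -17 + (1/322)*79 = -17 + 79/322 = -5395/322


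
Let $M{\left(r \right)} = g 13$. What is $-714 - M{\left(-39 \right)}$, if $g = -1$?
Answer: $-701$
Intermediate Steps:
$M{\left(r \right)} = -13$ ($M{\left(r \right)} = \left(-1\right) 13 = -13$)
$-714 - M{\left(-39 \right)} = -714 - -13 = -714 + 13 = -701$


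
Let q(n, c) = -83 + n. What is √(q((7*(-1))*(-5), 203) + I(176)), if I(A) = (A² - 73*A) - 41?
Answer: √18039 ≈ 134.31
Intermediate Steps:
I(A) = -41 + A² - 73*A
√(q((7*(-1))*(-5), 203) + I(176)) = √((-83 + (7*(-1))*(-5)) + (-41 + 176² - 73*176)) = √((-83 - 7*(-5)) + (-41 + 30976 - 12848)) = √((-83 + 35) + 18087) = √(-48 + 18087) = √18039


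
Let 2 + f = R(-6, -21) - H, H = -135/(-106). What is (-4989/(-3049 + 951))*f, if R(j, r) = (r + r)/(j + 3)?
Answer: 5672493/222388 ≈ 25.507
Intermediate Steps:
R(j, r) = 2*r/(3 + j) (R(j, r) = (2*r)/(3 + j) = 2*r/(3 + j))
H = 135/106 (H = -135*(-1/106) = 135/106 ≈ 1.2736)
f = 1137/106 (f = -2 + (2*(-21)/(3 - 6) - 1*135/106) = -2 + (2*(-21)/(-3) - 135/106) = -2 + (2*(-21)*(-1/3) - 135/106) = -2 + (14 - 135/106) = -2 + 1349/106 = 1137/106 ≈ 10.726)
(-4989/(-3049 + 951))*f = -4989/(-3049 + 951)*(1137/106) = -4989/(-2098)*(1137/106) = -4989*(-1/2098)*(1137/106) = (4989/2098)*(1137/106) = 5672493/222388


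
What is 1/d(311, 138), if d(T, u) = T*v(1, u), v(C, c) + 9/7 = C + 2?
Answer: 7/3732 ≈ 0.0018757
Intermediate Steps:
v(C, c) = 5/7 + C (v(C, c) = -9/7 + (C + 2) = -9/7 + (2 + C) = 5/7 + C)
d(T, u) = 12*T/7 (d(T, u) = T*(5/7 + 1) = T*(12/7) = 12*T/7)
1/d(311, 138) = 1/((12/7)*311) = 1/(3732/7) = 7/3732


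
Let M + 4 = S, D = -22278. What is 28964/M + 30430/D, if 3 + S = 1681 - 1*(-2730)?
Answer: 21301928/4088013 ≈ 5.2108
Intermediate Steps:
S = 4408 (S = -3 + (1681 - 1*(-2730)) = -3 + (1681 + 2730) = -3 + 4411 = 4408)
M = 4404 (M = -4 + 4408 = 4404)
28964/M + 30430/D = 28964/4404 + 30430/(-22278) = 28964*(1/4404) + 30430*(-1/22278) = 7241/1101 - 15215/11139 = 21301928/4088013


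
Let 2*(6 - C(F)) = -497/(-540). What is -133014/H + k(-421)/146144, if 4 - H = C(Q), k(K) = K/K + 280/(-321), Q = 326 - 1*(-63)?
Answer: 6739181168255063/78015028512 ≈ 86383.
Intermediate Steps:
Q = 389 (Q = 326 + 63 = 389)
k(K) = 41/321 (k(K) = 1 + 280*(-1/321) = 1 - 280/321 = 41/321)
C(F) = 5983/1080 (C(F) = 6 - (-497)/(2*(-540)) = 6 - (-497)*(-1)/(2*540) = 6 - ½*497/540 = 6 - 497/1080 = 5983/1080)
H = -1663/1080 (H = 4 - 1*5983/1080 = 4 - 5983/1080 = -1663/1080 ≈ -1.5398)
-133014/H + k(-421)/146144 = -133014/(-1663/1080) + (41/321)/146144 = -133014*(-1080/1663) + (41/321)*(1/146144) = 143655120/1663 + 41/46912224 = 6739181168255063/78015028512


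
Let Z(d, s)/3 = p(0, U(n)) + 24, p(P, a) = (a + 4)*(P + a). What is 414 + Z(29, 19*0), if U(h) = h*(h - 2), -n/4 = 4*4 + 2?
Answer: 85227174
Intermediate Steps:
n = -72 (n = -4*(4*4 + 2) = -4*(16 + 2) = -4*18 = -72)
U(h) = h*(-2 + h)
p(P, a) = (4 + a)*(P + a)
Z(d, s) = 85226760 (Z(d, s) = 3*(((-72*(-2 - 72))**2 + 4*0 + 4*(-72*(-2 - 72)) + 0*(-72*(-2 - 72))) + 24) = 3*(((-72*(-74))**2 + 0 + 4*(-72*(-74)) + 0*(-72*(-74))) + 24) = 3*((5328**2 + 0 + 4*5328 + 0*5328) + 24) = 3*((28387584 + 0 + 21312 + 0) + 24) = 3*(28408896 + 24) = 3*28408920 = 85226760)
414 + Z(29, 19*0) = 414 + 85226760 = 85227174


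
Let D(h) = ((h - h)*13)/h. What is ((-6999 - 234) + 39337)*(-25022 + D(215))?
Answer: -803306288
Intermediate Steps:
D(h) = 0 (D(h) = (0*13)/h = 0/h = 0)
((-6999 - 234) + 39337)*(-25022 + D(215)) = ((-6999 - 234) + 39337)*(-25022 + 0) = (-7233 + 39337)*(-25022) = 32104*(-25022) = -803306288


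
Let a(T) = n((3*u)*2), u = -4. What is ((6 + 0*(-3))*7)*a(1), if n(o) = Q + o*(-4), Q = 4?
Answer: 4200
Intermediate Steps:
n(o) = 4 - 4*o (n(o) = 4 + o*(-4) = 4 - 4*o)
a(T) = 100 (a(T) = 4 - 4*3*(-4)*2 = 4 - (-48)*2 = 4 - 4*(-24) = 4 + 96 = 100)
((6 + 0*(-3))*7)*a(1) = ((6 + 0*(-3))*7)*100 = ((6 + 0)*7)*100 = (6*7)*100 = 42*100 = 4200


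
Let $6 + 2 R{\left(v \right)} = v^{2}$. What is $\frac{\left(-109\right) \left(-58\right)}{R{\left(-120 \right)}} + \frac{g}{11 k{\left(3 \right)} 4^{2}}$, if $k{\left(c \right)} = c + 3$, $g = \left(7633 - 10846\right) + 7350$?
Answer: $\frac{12150007}{2533344} \approx 4.796$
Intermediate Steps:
$g = 4137$ ($g = -3213 + 7350 = 4137$)
$k{\left(c \right)} = 3 + c$
$R{\left(v \right)} = -3 + \frac{v^{2}}{2}$
$\frac{\left(-109\right) \left(-58\right)}{R{\left(-120 \right)}} + \frac{g}{11 k{\left(3 \right)} 4^{2}} = \frac{\left(-109\right) \left(-58\right)}{-3 + \frac{\left(-120\right)^{2}}{2}} + \frac{4137}{11 \left(3 + 3\right) 4^{2}} = \frac{6322}{-3 + \frac{1}{2} \cdot 14400} + \frac{4137}{11 \cdot 6 \cdot 16} = \frac{6322}{-3 + 7200} + \frac{4137}{66 \cdot 16} = \frac{6322}{7197} + \frac{4137}{1056} = 6322 \cdot \frac{1}{7197} + 4137 \cdot \frac{1}{1056} = \frac{6322}{7197} + \frac{1379}{352} = \frac{12150007}{2533344}$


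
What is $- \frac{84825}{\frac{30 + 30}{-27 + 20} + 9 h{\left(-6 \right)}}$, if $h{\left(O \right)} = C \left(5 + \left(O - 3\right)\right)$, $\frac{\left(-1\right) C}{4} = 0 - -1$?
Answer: $- \frac{197925}{316} \approx -626.34$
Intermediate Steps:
$C = -4$ ($C = - 4 \left(0 - -1\right) = - 4 \left(0 + 1\right) = \left(-4\right) 1 = -4$)
$h{\left(O \right)} = -8 - 4 O$ ($h{\left(O \right)} = - 4 \left(5 + \left(O - 3\right)\right) = - 4 \left(5 + \left(-3 + O\right)\right) = - 4 \left(2 + O\right) = -8 - 4 O$)
$- \frac{84825}{\frac{30 + 30}{-27 + 20} + 9 h{\left(-6 \right)}} = - \frac{84825}{\frac{30 + 30}{-27 + 20} + 9 \left(-8 - -24\right)} = - \frac{84825}{\frac{60}{-7} + 9 \left(-8 + 24\right)} = - \frac{84825}{60 \left(- \frac{1}{7}\right) + 9 \cdot 16} = - \frac{84825}{- \frac{60}{7} + 144} = - \frac{84825}{\frac{948}{7}} = \left(-84825\right) \frac{7}{948} = - \frac{197925}{316}$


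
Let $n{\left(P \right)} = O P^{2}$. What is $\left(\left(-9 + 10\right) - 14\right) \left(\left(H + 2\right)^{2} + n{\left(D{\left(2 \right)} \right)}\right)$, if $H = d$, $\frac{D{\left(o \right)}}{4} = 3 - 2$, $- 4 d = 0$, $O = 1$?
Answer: $-260$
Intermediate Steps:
$d = 0$ ($d = \left(- \frac{1}{4}\right) 0 = 0$)
$D{\left(o \right)} = 4$ ($D{\left(o \right)} = 4 \left(3 - 2\right) = 4 \cdot 1 = 4$)
$H = 0$
$n{\left(P \right)} = P^{2}$ ($n{\left(P \right)} = 1 P^{2} = P^{2}$)
$\left(\left(-9 + 10\right) - 14\right) \left(\left(H + 2\right)^{2} + n{\left(D{\left(2 \right)} \right)}\right) = \left(\left(-9 + 10\right) - 14\right) \left(\left(0 + 2\right)^{2} + 4^{2}\right) = \left(1 - 14\right) \left(2^{2} + 16\right) = - 13 \left(4 + 16\right) = \left(-13\right) 20 = -260$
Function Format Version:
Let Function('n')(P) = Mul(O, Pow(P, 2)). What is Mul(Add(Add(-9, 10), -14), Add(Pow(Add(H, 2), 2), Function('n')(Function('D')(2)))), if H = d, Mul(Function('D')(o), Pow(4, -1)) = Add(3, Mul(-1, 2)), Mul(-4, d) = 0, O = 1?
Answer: -260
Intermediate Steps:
d = 0 (d = Mul(Rational(-1, 4), 0) = 0)
Function('D')(o) = 4 (Function('D')(o) = Mul(4, Add(3, Mul(-1, 2))) = Mul(4, Add(3, -2)) = Mul(4, 1) = 4)
H = 0
Function('n')(P) = Pow(P, 2) (Function('n')(P) = Mul(1, Pow(P, 2)) = Pow(P, 2))
Mul(Add(Add(-9, 10), -14), Add(Pow(Add(H, 2), 2), Function('n')(Function('D')(2)))) = Mul(Add(Add(-9, 10), -14), Add(Pow(Add(0, 2), 2), Pow(4, 2))) = Mul(Add(1, -14), Add(Pow(2, 2), 16)) = Mul(-13, Add(4, 16)) = Mul(-13, 20) = -260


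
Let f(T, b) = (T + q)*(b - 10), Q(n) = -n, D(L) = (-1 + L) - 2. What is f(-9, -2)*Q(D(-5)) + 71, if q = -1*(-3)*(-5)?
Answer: 2375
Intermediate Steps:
D(L) = -3 + L
q = -15 (q = 3*(-5) = -15)
f(T, b) = (-15 + T)*(-10 + b) (f(T, b) = (T - 15)*(b - 10) = (-15 + T)*(-10 + b))
f(-9, -2)*Q(D(-5)) + 71 = (150 - 15*(-2) - 10*(-9) - 9*(-2))*(-(-3 - 5)) + 71 = (150 + 30 + 90 + 18)*(-1*(-8)) + 71 = 288*8 + 71 = 2304 + 71 = 2375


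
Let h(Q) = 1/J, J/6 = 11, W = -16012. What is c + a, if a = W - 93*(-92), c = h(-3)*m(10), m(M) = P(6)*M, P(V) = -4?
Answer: -246068/33 ≈ -7456.6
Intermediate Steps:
J = 66 (J = 6*11 = 66)
m(M) = -4*M
h(Q) = 1/66
c = -20/33 (c = (-4*10)/66 = (1/66)*(-40) = -20/33 ≈ -0.60606)
a = -7456 (a = -16012 - 93*(-92) = -16012 + 8556 = -7456)
c + a = -20/33 - 7456 = -246068/33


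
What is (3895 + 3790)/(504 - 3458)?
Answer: -7685/2954 ≈ -2.6016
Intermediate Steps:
(3895 + 3790)/(504 - 3458) = 7685/(-2954) = 7685*(-1/2954) = -7685/2954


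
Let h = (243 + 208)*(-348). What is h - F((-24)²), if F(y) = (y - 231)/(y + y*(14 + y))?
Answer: -17809203571/113472 ≈ -1.5695e+5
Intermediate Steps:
F(y) = (-231 + y)/(y + y*(14 + y))
h = -156948 (h = 451*(-348) = -156948)
h - F((-24)²) = -156948 - (-231 + (-24)²)/(((-24)²)*(15 + (-24)²)) = -156948 - (-231 + 576)/(576*(15 + 576)) = -156948 - 345/(576*591) = -156948 - 1*115/113472 = -156948 - 115/113472 = -17809203571/113472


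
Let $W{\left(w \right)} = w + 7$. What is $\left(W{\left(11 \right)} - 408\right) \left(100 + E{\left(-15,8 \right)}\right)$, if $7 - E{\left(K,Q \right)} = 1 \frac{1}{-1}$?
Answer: $-42120$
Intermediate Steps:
$W{\left(w \right)} = 7 + w$
$E{\left(K,Q \right)} = 8$ ($E{\left(K,Q \right)} = 7 - 1 \frac{1}{-1} = 7 - 1 \left(-1\right) = 7 - -1 = 7 + 1 = 8$)
$\left(W{\left(11 \right)} - 408\right) \left(100 + E{\left(-15,8 \right)}\right) = \left(\left(7 + 11\right) - 408\right) \left(100 + 8\right) = \left(18 - 408\right) 108 = \left(-390\right) 108 = -42120$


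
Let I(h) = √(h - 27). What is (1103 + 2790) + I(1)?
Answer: 3893 + I*√26 ≈ 3893.0 + 5.099*I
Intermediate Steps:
I(h) = √(-27 + h)
(1103 + 2790) + I(1) = (1103 + 2790) + √(-27 + 1) = 3893 + √(-26) = 3893 + I*√26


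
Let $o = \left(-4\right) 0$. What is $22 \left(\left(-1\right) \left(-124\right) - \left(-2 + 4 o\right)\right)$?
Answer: $2772$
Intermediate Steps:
$o = 0$
$22 \left(\left(-1\right) \left(-124\right) - \left(-2 + 4 o\right)\right) = 22 \left(\left(-1\right) \left(-124\right) + \left(\left(-4\right) 0 + 2\right)\right) = 22 \left(124 + \left(0 + 2\right)\right) = 22 \left(124 + 2\right) = 22 \cdot 126 = 2772$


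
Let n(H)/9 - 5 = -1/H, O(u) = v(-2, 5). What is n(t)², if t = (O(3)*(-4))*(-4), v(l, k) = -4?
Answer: 8346321/4096 ≈ 2037.7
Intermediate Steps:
O(u) = -4
t = -64 (t = -4*(-4)*(-4) = 16*(-4) = -64)
n(H) = 45 - 9/H (n(H) = 45 + 9*(-1/H) = 45 - 9/H)
n(t)² = (45 - 9/(-64))² = (45 - 9*(-1/64))² = (45 + 9/64)² = (2889/64)² = 8346321/4096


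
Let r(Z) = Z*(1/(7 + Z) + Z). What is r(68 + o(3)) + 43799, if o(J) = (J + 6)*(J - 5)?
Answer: 2639093/57 ≈ 46300.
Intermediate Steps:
o(J) = (-5 + J)*(6 + J) (o(J) = (6 + J)*(-5 + J) = (-5 + J)*(6 + J))
r(Z) = Z*(Z + 1/(7 + Z))
r(68 + o(3)) + 43799 = (68 + (-30 + 3 + 3²))*(1 + (68 + (-30 + 3 + 3²))² + 7*(68 + (-30 + 3 + 3²)))/(7 + (68 + (-30 + 3 + 3²))) + 43799 = (68 + (-30 + 3 + 9))*(1 + (68 + (-30 + 3 + 9))² + 7*(68 + (-30 + 3 + 9)))/(7 + (68 + (-30 + 3 + 9))) + 43799 = (68 - 18)*(1 + (68 - 18)² + 7*(68 - 18))/(7 + (68 - 18)) + 43799 = 50*(1 + 50² + 7*50)/(7 + 50) + 43799 = 50*(1 + 2500 + 350)/57 + 43799 = 50*(1/57)*2851 + 43799 = 142550/57 + 43799 = 2639093/57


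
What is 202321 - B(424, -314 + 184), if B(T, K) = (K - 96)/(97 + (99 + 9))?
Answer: 41476031/205 ≈ 2.0232e+5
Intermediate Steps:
B(T, K) = -96/205 + K/205 (B(T, K) = (-96 + K)/(97 + 108) = (-96 + K)/205 = (-96 + K)*(1/205) = -96/205 + K/205)
202321 - B(424, -314 + 184) = 202321 - (-96/205 + (-314 + 184)/205) = 202321 - (-96/205 + (1/205)*(-130)) = 202321 - (-96/205 - 26/41) = 202321 - 1*(-226/205) = 202321 + 226/205 = 41476031/205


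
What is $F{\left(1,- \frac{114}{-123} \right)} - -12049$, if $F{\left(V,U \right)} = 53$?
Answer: $12102$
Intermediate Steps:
$F{\left(1,- \frac{114}{-123} \right)} - -12049 = 53 - -12049 = 53 + 12049 = 12102$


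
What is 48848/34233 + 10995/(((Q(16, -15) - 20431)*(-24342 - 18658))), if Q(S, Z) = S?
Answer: 2858756596789/2003417859000 ≈ 1.4269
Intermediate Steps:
48848/34233 + 10995/(((Q(16, -15) - 20431)*(-24342 - 18658))) = 48848/34233 + 10995/(((16 - 20431)*(-24342 - 18658))) = 48848*(1/34233) + 10995/((-20415*(-43000))) = 48848/34233 + 10995/877845000 = 48848/34233 + 10995*(1/877845000) = 48848/34233 + 733/58523000 = 2858756596789/2003417859000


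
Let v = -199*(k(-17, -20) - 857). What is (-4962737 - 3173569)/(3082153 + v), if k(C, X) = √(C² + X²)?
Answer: -26464929980976/10580003983327 - 1619124894*√689/10580003983327 ≈ -2.5054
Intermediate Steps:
v = 170543 - 199*√689 (v = -199*(√((-17)² + (-20)²) - 857) = -199*(√(289 + 400) - 857) = -199*(√689 - 857) = -199*(-857 + √689) = 170543 - 199*√689 ≈ 1.6532e+5)
(-4962737 - 3173569)/(3082153 + v) = (-4962737 - 3173569)/(3082153 + (170543 - 199*√689)) = -8136306/(3252696 - 199*√689)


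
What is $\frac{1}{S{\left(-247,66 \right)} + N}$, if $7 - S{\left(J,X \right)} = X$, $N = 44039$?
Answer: $\frac{1}{43980} \approx 2.2738 \cdot 10^{-5}$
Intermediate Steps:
$S{\left(J,X \right)} = 7 - X$
$\frac{1}{S{\left(-247,66 \right)} + N} = \frac{1}{\left(7 - 66\right) + 44039} = \frac{1}{-59 + 44039} = \frac{1}{43980}$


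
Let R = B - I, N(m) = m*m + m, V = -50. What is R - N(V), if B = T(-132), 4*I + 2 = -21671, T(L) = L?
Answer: 11345/4 ≈ 2836.3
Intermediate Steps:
I = -21673/4 (I = -½ + (¼)*(-21671) = -½ - 21671/4 = -21673/4 ≈ -5418.3)
B = -132
N(m) = m + m² (N(m) = m² + m = m + m²)
R = 21145/4 (R = -132 - 1*(-21673/4) = -132 + 21673/4 = 21145/4 ≈ 5286.3)
R - N(V) = 21145/4 - (-50)*(1 - 50) = 21145/4 - (-50)*(-49) = 21145/4 - 1*2450 = 21145/4 - 2450 = 11345/4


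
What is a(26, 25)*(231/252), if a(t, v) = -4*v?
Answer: -275/3 ≈ -91.667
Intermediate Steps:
a(26, 25)*(231/252) = (-4*25)*(231/252) = -23100/252 = -100*11/12 = -275/3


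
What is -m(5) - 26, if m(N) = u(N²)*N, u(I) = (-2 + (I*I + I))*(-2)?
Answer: 6454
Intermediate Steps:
u(I) = 4 - 2*I - 2*I² (u(I) = (-2 + (I² + I))*(-2) = (-2 + (I + I²))*(-2) = (-2 + I + I²)*(-2) = 4 - 2*I - 2*I²)
m(N) = N*(4 - 2*N² - 2*N⁴) (m(N) = (4 - 2*N² - 2*N⁴)*N = N*(4 - 2*N² - 2*N⁴))
-m(5) - 26 = -2*5*(2 - 1*5² - 1*5⁴) - 26 = -2*5*(2 - 1*25 - 1*625) - 26 = -2*5*(2 - 25 - 625) - 26 = -2*5*(-648) - 26 = -1*(-6480) - 26 = 6480 - 26 = 6454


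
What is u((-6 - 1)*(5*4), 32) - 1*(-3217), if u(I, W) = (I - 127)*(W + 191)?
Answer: -56324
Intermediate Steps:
u(I, W) = (-127 + I)*(191 + W)
u((-6 - 1)*(5*4), 32) - 1*(-3217) = (-24257 - 127*32 + 191*((-6 - 1)*(5*4)) + ((-6 - 1)*(5*4))*32) - 1*(-3217) = (-24257 - 4064 + 191*(-7*20) - 7*20*32) + 3217 = (-24257 - 4064 + 191*(-140) - 140*32) + 3217 = (-24257 - 4064 - 26740 - 4480) + 3217 = -59541 + 3217 = -56324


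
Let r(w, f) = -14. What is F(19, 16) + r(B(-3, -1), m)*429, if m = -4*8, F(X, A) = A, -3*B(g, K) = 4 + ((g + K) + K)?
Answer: -5990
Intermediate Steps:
B(g, K) = -4/3 - 2*K/3 - g/3 (B(g, K) = -(4 + ((g + K) + K))/3 = -(4 + ((K + g) + K))/3 = -(4 + (g + 2*K))/3 = -(4 + g + 2*K)/3 = -4/3 - 2*K/3 - g/3)
m = -32
F(19, 16) + r(B(-3, -1), m)*429 = 16 - 14*429 = 16 - 6006 = -5990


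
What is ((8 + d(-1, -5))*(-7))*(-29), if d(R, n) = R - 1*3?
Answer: 812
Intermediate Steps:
d(R, n) = -3 + R (d(R, n) = R - 3 = -3 + R)
((8 + d(-1, -5))*(-7))*(-29) = ((8 + (-3 - 1))*(-7))*(-29) = ((8 - 4)*(-7))*(-29) = (4*(-7))*(-29) = -28*(-29) = 812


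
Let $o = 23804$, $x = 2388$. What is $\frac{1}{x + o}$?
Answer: $\frac{1}{26192} \approx 3.818 \cdot 10^{-5}$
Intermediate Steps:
$\frac{1}{x + o} = \frac{1}{2388 + 23804} = \frac{1}{26192}$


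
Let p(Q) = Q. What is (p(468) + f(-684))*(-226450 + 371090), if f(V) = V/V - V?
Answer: 166769920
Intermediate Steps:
f(V) = 1 - V
(p(468) + f(-684))*(-226450 + 371090) = (468 + (1 - 1*(-684)))*(-226450 + 371090) = (468 + (1 + 684))*144640 = (468 + 685)*144640 = 1153*144640 = 166769920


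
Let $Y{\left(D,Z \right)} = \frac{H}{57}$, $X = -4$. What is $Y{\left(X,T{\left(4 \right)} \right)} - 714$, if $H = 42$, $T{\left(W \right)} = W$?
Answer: $- \frac{13552}{19} \approx -713.26$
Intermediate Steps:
$Y{\left(D,Z \right)} = \frac{14}{19}$ ($Y{\left(D,Z \right)} = \frac{42}{57} = 42 \cdot \frac{1}{57} = \frac{14}{19}$)
$Y{\left(X,T{\left(4 \right)} \right)} - 714 = \frac{14}{19} - 714 = - \frac{13552}{19}$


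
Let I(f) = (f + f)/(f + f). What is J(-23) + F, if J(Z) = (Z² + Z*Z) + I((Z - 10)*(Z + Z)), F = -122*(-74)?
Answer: 10087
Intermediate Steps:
I(f) = 1 (I(f) = (2*f)/((2*f)) = (2*f)*(1/(2*f)) = 1)
F = 9028
J(Z) = 1 + 2*Z² (J(Z) = (Z² + Z*Z) + 1 = (Z² + Z²) + 1 = 2*Z² + 1 = 1 + 2*Z²)
J(-23) + F = (1 + 2*(-23)²) + 9028 = (1 + 2*529) + 9028 = (1 + 1058) + 9028 = 1059 + 9028 = 10087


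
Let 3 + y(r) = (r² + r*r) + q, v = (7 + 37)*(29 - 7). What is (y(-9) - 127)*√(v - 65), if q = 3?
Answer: 35*√903 ≈ 1051.7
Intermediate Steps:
v = 968 (v = 44*22 = 968)
y(r) = 2*r² (y(r) = -3 + ((r² + r*r) + 3) = -3 + ((r² + r²) + 3) = -3 + (2*r² + 3) = -3 + (3 + 2*r²) = 2*r²)
(y(-9) - 127)*√(v - 65) = (2*(-9)² - 127)*√(968 - 65) = (2*81 - 127)*√903 = (162 - 127)*√903 = 35*√903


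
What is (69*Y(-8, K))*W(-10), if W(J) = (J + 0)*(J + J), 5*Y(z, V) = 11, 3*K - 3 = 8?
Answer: 30360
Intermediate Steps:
K = 11/3 (K = 1 + (⅓)*8 = 1 + 8/3 = 11/3 ≈ 3.6667)
Y(z, V) = 11/5 (Y(z, V) = (⅕)*11 = 11/5)
W(J) = 2*J² (W(J) = J*(2*J) = 2*J²)
(69*Y(-8, K))*W(-10) = (69*(11/5))*(2*(-10)²) = 759*(2*100)/5 = (759/5)*200 = 30360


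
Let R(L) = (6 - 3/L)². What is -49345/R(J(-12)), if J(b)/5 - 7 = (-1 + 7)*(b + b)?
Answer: -23153907625/16916769 ≈ -1368.7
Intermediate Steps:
J(b) = 35 + 60*b (J(b) = 35 + 5*((-1 + 7)*(b + b)) = 35 + 5*(6*(2*b)) = 35 + 5*(12*b) = 35 + 60*b)
-49345/R(J(-12)) = -49345*(35 + 60*(-12))²/(9*(-1 + 2*(35 + 60*(-12)))²) = -49345*(35 - 720)²/(9*(-1 + 2*(35 - 720))²) = -49345*469225/(9*(-1 + 2*(-685))²) = -49345*469225/(9*(-1 - 1370)²) = -49345/(9*(1/469225)*(-1371)²) = -49345/(9*(1/469225)*1879641) = -49345/16916769/469225 = -49345*469225/16916769 = -23153907625/16916769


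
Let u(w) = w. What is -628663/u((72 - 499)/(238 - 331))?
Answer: -8352237/61 ≈ -1.3692e+5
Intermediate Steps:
-628663/u((72 - 499)/(238 - 331)) = -628663*(238 - 331)/(72 - 499) = -628663/((-427/(-93))) = -628663/((-427*(-1/93))) = -628663/427/93 = -628663*93/427 = -8352237/61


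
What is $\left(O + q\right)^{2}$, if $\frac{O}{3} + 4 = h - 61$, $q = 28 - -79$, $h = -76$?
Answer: $99856$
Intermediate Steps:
$q = 107$ ($q = 28 + 79 = 107$)
$O = -423$ ($O = -12 + 3 \left(-76 - 61\right) = -12 + 3 \left(-137\right) = -12 - 411 = -423$)
$\left(O + q\right)^{2} = \left(-423 + 107\right)^{2} = \left(-316\right)^{2} = 99856$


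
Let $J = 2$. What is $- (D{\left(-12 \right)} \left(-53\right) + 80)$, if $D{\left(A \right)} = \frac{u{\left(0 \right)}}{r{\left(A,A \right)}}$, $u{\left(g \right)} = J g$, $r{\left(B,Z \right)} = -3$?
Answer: $-80$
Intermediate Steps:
$u{\left(g \right)} = 2 g$
$D{\left(A \right)} = 0$ ($D{\left(A \right)} = \frac{2 \cdot 0}{-3} = 0 \left(- \frac{1}{3}\right) = 0$)
$- (D{\left(-12 \right)} \left(-53\right) + 80) = - (0 \left(-53\right) + 80) = - (0 + 80) = \left(-1\right) 80 = -80$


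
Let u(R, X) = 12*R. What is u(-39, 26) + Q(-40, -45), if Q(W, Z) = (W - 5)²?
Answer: 1557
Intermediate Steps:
Q(W, Z) = (-5 + W)²
u(-39, 26) + Q(-40, -45) = 12*(-39) + (-5 - 40)² = -468 + (-45)² = -468 + 2025 = 1557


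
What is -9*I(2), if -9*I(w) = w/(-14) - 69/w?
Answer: -485/14 ≈ -34.643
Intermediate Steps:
I(w) = w/126 + 23/(3*w) (I(w) = -(w/(-14) - 69/w)/9 = -(w*(-1/14) - 69/w)/9 = -(-w/14 - 69/w)/9 = -(-69/w - w/14)/9 = w/126 + 23/(3*w))
-9*I(2) = -(966 + 2²)/(14*2) = -(966 + 4)/(14*2) = -970/(14*2) = -9*485/126 = -485/14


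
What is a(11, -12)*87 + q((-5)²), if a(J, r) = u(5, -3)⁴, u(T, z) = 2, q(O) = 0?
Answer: 1392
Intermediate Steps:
a(J, r) = 16 (a(J, r) = 2⁴ = 16)
a(11, -12)*87 + q((-5)²) = 16*87 + 0 = 1392 + 0 = 1392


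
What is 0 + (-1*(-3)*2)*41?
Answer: 246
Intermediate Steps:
0 + (-1*(-3)*2)*41 = 0 + (3*2)*41 = 0 + 6*41 = 0 + 246 = 246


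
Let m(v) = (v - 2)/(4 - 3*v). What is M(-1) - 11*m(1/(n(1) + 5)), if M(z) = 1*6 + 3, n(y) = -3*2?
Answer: 96/7 ≈ 13.714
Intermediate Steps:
n(y) = -6
M(z) = 9 (M(z) = 6 + 3 = 9)
m(v) = (-2 + v)/(4 - 3*v)
M(-1) - 11*m(1/(n(1) + 5)) = 9 - 11*(2 - 1/(-6 + 5))/(-4 + 3/(-6 + 5)) = 9 - 11*(2 - 1/(-1))/(-4 + 3/(-1)) = 9 - 11*(2 - 1*(-1))/(-4 + 3*(-1)) = 9 - 11*(2 + 1)/(-4 - 3) = 9 - 11*3/(-7) = 9 - (-11)*3/7 = 9 - 11*(-3/7) = 9 + 33/7 = 96/7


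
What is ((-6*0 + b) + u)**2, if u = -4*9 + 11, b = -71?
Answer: 9216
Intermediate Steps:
u = -25 (u = -36 + 11 = -25)
((-6*0 + b) + u)**2 = ((-6*0 - 71) - 25)**2 = ((0 - 71) - 25)**2 = (-71 - 25)**2 = (-96)**2 = 9216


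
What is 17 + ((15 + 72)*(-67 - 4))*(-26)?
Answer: 160619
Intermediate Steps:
17 + ((15 + 72)*(-67 - 4))*(-26) = 17 + (87*(-71))*(-26) = 17 - 6177*(-26) = 17 + 160602 = 160619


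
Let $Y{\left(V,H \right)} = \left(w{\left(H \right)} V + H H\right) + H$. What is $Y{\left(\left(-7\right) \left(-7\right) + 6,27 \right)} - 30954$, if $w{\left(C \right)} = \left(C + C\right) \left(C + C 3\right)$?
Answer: $290562$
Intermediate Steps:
$w{\left(C \right)} = 8 C^{2}$ ($w{\left(C \right)} = 2 C \left(C + 3 C\right) = 2 C 4 C = 8 C^{2}$)
$Y{\left(V,H \right)} = H + H^{2} + 8 V H^{2}$ ($Y{\left(V,H \right)} = \left(8 H^{2} V + H H\right) + H = \left(8 V H^{2} + H^{2}\right) + H = \left(H^{2} + 8 V H^{2}\right) + H = H + H^{2} + 8 V H^{2}$)
$Y{\left(\left(-7\right) \left(-7\right) + 6,27 \right)} - 30954 = 27 \left(1 + 27 + 8 \cdot 27 \left(\left(-7\right) \left(-7\right) + 6\right)\right) - 30954 = 27 \left(1 + 27 + 8 \cdot 27 \left(49 + 6\right)\right) - 30954 = 27 \left(1 + 27 + 8 \cdot 27 \cdot 55\right) - 30954 = 27 \left(1 + 27 + 11880\right) - 30954 = 27 \cdot 11908 - 30954 = 321516 - 30954 = 290562$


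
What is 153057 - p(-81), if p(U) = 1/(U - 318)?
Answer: 61069744/399 ≈ 1.5306e+5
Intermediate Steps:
p(U) = 1/(-318 + U)
153057 - p(-81) = 153057 - 1/(-318 - 81) = 153057 - 1/(-399) = 153057 - 1*(-1/399) = 153057 + 1/399 = 61069744/399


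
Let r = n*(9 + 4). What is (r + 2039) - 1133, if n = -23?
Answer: 607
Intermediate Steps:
r = -299 (r = -23*(9 + 4) = -23*13 = -299)
(r + 2039) - 1133 = (-299 + 2039) - 1133 = 1740 - 1133 = 607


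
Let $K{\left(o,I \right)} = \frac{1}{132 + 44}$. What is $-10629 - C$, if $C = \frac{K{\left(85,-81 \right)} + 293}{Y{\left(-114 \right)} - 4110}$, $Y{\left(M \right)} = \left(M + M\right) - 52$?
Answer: $- \frac{8212338991}{772640} \approx -10629.0$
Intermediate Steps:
$Y{\left(M \right)} = -52 + 2 M$ ($Y{\left(M \right)} = 2 M - 52 = -52 + 2 M$)
$K{\left(o,I \right)} = \frac{1}{176}$
$C = - \frac{51569}{772640}$ ($C = \frac{\frac{1}{176} + 293}{\left(-52 + 2 \left(-114\right)\right) - 4110} = \frac{51569}{176 \left(\left(-52 - 228\right) - 4110\right)} = \frac{51569}{176 \left(-280 - 4110\right)} = \frac{51569}{176 \left(-4390\right)} = \frac{51569}{176} \left(- \frac{1}{4390}\right) = - \frac{51569}{772640} \approx -0.066744$)
$-10629 - C = -10629 - - \frac{51569}{772640} = -10629 + \frac{51569}{772640} = - \frac{8212338991}{772640}$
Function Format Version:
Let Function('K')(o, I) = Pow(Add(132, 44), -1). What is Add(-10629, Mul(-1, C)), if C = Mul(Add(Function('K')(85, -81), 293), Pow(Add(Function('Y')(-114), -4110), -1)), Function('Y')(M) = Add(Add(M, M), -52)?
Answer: Rational(-8212338991, 772640) ≈ -10629.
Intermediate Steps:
Function('Y')(M) = Add(-52, Mul(2, M)) (Function('Y')(M) = Add(Mul(2, M), -52) = Add(-52, Mul(2, M)))
Function('K')(o, I) = Rational(1, 176) (Function('K')(o, I) = Pow(176, -1) = Rational(1, 176))
C = Rational(-51569, 772640) (C = Mul(Add(Rational(1, 176), 293), Pow(Add(Add(-52, Mul(2, -114)), -4110), -1)) = Mul(Rational(51569, 176), Pow(Add(Add(-52, -228), -4110), -1)) = Mul(Rational(51569, 176), Pow(Add(-280, -4110), -1)) = Mul(Rational(51569, 176), Pow(-4390, -1)) = Mul(Rational(51569, 176), Rational(-1, 4390)) = Rational(-51569, 772640) ≈ -0.066744)
Add(-10629, Mul(-1, C)) = Add(-10629, Mul(-1, Rational(-51569, 772640))) = Add(-10629, Rational(51569, 772640)) = Rational(-8212338991, 772640)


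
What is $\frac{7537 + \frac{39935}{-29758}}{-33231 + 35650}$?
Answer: $\frac{224246111}{71984602} \approx 3.1152$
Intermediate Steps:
$\frac{7537 + \frac{39935}{-29758}}{-33231 + 35650} = \frac{7537 + 39935 \left(- \frac{1}{29758}\right)}{2419} = \left(7537 - \frac{39935}{29758}\right) \frac{1}{2419} = \frac{224246111}{29758} \cdot \frac{1}{2419} = \frac{224246111}{71984602}$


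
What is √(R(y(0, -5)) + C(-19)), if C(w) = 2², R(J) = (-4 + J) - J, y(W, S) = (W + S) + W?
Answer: 0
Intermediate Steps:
y(W, S) = S + 2*W (y(W, S) = (S + W) + W = S + 2*W)
R(J) = -4
C(w) = 4
√(R(y(0, -5)) + C(-19)) = √(-4 + 4) = √0 = 0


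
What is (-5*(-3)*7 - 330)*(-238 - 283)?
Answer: 117225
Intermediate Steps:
(-5*(-3)*7 - 330)*(-238 - 283) = (15*7 - 330)*(-521) = (105 - 330)*(-521) = -225*(-521) = 117225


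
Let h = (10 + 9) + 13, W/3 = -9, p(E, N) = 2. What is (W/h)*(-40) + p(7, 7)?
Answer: 143/4 ≈ 35.750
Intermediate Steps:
W = -27 (W = 3*(-9) = -27)
h = 32 (h = 19 + 13 = 32)
(W/h)*(-40) + p(7, 7) = -27/32*(-40) + 2 = 135/4 + 2 = 143/4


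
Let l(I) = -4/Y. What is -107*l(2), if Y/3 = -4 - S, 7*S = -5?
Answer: -2996/69 ≈ -43.420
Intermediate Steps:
S = -5/7 (S = (⅐)*(-5) = -5/7 ≈ -0.71429)
Y = -69/7 (Y = 3*(-4 - 1*(-5/7)) = 3*(-4 + 5/7) = 3*(-23/7) = -69/7 ≈ -9.8571)
l(I) = 28/69 (l(I) = -4/(-69/7) = -4*(-7/69) = 28/69)
-107*l(2) = -107*28/69 = -2996/69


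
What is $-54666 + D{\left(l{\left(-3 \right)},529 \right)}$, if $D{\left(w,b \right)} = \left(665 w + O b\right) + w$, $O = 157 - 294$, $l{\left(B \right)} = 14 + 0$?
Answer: $-117815$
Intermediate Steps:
$l{\left(B \right)} = 14$
$O = -137$ ($O = 157 - 294 = -137$)
$D{\left(w,b \right)} = - 137 b + 666 w$ ($D{\left(w,b \right)} = \left(665 w - 137 b\right) + w = \left(- 137 b + 665 w\right) + w = - 137 b + 666 w$)
$-54666 + D{\left(l{\left(-3 \right)},529 \right)} = -54666 + \left(\left(-137\right) 529 + 666 \cdot 14\right) = -54666 + \left(-72473 + 9324\right) = -54666 - 63149 = -117815$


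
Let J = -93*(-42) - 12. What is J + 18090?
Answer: 21984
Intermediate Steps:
J = 3894 (J = 3906 - 12 = 3894)
J + 18090 = 3894 + 18090 = 21984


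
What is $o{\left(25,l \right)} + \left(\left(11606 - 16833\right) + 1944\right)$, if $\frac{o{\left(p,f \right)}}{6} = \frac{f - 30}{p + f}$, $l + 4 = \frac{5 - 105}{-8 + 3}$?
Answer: $- \frac{134687}{41} \approx -3285.0$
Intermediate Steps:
$l = 16$ ($l = -4 + \frac{5 - 105}{-8 + 3} = -4 - \frac{100}{-5} = -4 - -20 = -4 + 20 = 16$)
$o{\left(p,f \right)} = \frac{6 \left(-30 + f\right)}{f + p}$ ($o{\left(p,f \right)} = 6 \frac{f - 30}{p + f} = 6 \frac{-30 + f}{f + p} = \frac{6 \left(-30 + f\right)}{f + p}$)
$o{\left(25,l \right)} + \left(\left(11606 - 16833\right) + 1944\right) = \frac{6 \left(-30 + 16\right)}{16 + 25} + \left(\left(11606 - 16833\right) + 1944\right) = 6 \cdot \frac{1}{41} \left(-14\right) + \left(-5227 + 1944\right) = 6 \cdot \frac{1}{41} \left(-14\right) - 3283 = - \frac{84}{41} - 3283 = - \frac{134687}{41}$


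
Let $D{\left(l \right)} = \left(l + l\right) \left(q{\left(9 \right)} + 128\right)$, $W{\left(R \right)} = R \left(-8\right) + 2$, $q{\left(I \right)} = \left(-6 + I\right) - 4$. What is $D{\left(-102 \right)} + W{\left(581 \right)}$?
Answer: $-30554$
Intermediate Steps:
$q{\left(I \right)} = -10 + I$
$W{\left(R \right)} = 2 - 8 R$ ($W{\left(R \right)} = - 8 R + 2 = 2 - 8 R$)
$D{\left(l \right)} = 254 l$ ($D{\left(l \right)} = \left(l + l\right) \left(\left(-10 + 9\right) + 128\right) = 2 l \left(-1 + 128\right) = 2 l 127 = 254 l$)
$D{\left(-102 \right)} + W{\left(581 \right)} = 254 \left(-102\right) + \left(2 - 4648\right) = -25908 + \left(2 - 4648\right) = -25908 - 4646 = -30554$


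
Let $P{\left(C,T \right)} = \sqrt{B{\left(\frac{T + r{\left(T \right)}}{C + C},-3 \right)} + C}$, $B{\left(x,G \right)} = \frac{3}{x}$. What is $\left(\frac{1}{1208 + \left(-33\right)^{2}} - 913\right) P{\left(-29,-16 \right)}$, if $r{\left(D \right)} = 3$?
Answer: $- \frac{161320 i \sqrt{2639}}{2297} \approx - 3607.8 i$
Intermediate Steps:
$P{\left(C,T \right)} = \sqrt{C + \frac{6 C}{3 + T}}$ ($P{\left(C,T \right)} = \sqrt{\frac{3}{\left(T + 3\right) \frac{1}{C + C}} + C} = \sqrt{\frac{3}{\left(3 + T\right) \frac{1}{2 C}} + C} = \sqrt{\frac{3}{\frac{1}{2} \frac{1}{C} \left(3 + T\right)} + C} = \sqrt{3 \frac{2 C}{3 + T} + C} = \sqrt{\frac{6 C}{3 + T} + C} = \sqrt{C + \frac{6 C}{3 + T}}$)
$\left(\frac{1}{1208 + \left(-33\right)^{2}} - 913\right) P{\left(-29,-16 \right)} = \left(\frac{1}{1208 + \left(-33\right)^{2}} - 913\right) \sqrt{- \frac{29 \left(9 - 16\right)}{3 - 16}} = \left(\frac{1}{1208 + 1089} - 913\right) \sqrt{\left(-29\right) \frac{1}{-13} \left(-7\right)} = \left(\frac{1}{2297} - 913\right) \sqrt{\left(-29\right) \left(- \frac{1}{13}\right) \left(-7\right)} = \left(\frac{1}{2297} - 913\right) \sqrt{- \frac{203}{13}} = - \frac{2097160 \frac{i \sqrt{2639}}{13}}{2297} = - \frac{161320 i \sqrt{2639}}{2297}$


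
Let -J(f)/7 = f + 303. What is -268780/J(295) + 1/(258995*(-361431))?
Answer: 1797155652535351/27989037731655 ≈ 64.209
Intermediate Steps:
J(f) = -2121 - 7*f (J(f) = -7*(f + 303) = -7*(303 + f) = -2121 - 7*f)
-268780/J(295) + 1/(258995*(-361431)) = -268780/(-2121 - 7*295) + 1/(258995*(-361431)) = -268780/(-2121 - 2065) + (1/258995)*(-1/361431) = -268780/(-4186) - 1/93608821845 = -268780*(-1/4186) - 1/93608821845 = 134390/2093 - 1/93608821845 = 1797155652535351/27989037731655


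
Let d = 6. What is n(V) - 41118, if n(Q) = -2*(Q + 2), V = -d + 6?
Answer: -41122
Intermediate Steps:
V = 0 (V = -1*6 + 6 = -6 + 6 = 0)
n(Q) = -4 - 2*Q (n(Q) = -2*(2 + Q) = -4 - 2*Q)
n(V) - 41118 = (-4 - 2*0) - 41118 = (-4 + 0) - 41118 = -4 - 41118 = -41122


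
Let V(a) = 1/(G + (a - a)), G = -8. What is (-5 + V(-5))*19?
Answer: -779/8 ≈ -97.375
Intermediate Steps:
V(a) = -⅛ (V(a) = 1/(-8 + (a - a)) = 1/(-8 + 0) = 1/(-8) = -⅛)
(-5 + V(-5))*19 = (-5 - ⅛)*19 = -41/8*19 = -779/8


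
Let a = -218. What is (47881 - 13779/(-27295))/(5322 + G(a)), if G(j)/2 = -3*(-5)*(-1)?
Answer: 653462837/72222570 ≈ 9.0479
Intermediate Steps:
G(j) = -30 (G(j) = 2*(-3*(-5)*(-1)) = 2*(15*(-1)) = 2*(-15) = -30)
(47881 - 13779/(-27295))/(5322 + G(a)) = (47881 - 13779/(-27295))/(5322 - 30) = (47881 - 13779*(-1/27295))/5292 = (47881 + 13779/27295)*(1/5292) = (1306925674/27295)*(1/5292) = 653462837/72222570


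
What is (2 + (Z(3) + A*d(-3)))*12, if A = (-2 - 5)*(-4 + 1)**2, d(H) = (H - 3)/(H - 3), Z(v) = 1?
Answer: -720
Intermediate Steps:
d(H) = 1 (d(H) = (-3 + H)/(-3 + H) = 1)
A = -63 (A = -7*(-3)**2 = -7*9 = -63)
(2 + (Z(3) + A*d(-3)))*12 = (2 + (1 - 63*1))*12 = (2 + (1 - 63))*12 = (2 - 62)*12 = -60*12 = -720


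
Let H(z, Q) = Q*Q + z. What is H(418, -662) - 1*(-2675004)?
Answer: 3113666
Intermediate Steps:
H(z, Q) = z + Q² (H(z, Q) = Q² + z = z + Q²)
H(418, -662) - 1*(-2675004) = (418 + (-662)²) - 1*(-2675004) = (418 + 438244) + 2675004 = 438662 + 2675004 = 3113666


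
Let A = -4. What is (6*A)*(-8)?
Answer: 192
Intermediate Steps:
(6*A)*(-8) = (6*(-4))*(-8) = -24*(-8) = 192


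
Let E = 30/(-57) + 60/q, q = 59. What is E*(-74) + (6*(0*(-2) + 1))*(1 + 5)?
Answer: -344/1121 ≈ -0.30687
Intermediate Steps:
E = 550/1121 (E = 30/(-57) + 60/59 = 30*(-1/57) + 60*(1/59) = -10/19 + 60/59 = 550/1121 ≈ 0.49063)
E*(-74) + (6*(0*(-2) + 1))*(1 + 5) = (550/1121)*(-74) + (6*(0*(-2) + 1))*(1 + 5) = -40700/1121 + (6*(0 + 1))*6 = -40700/1121 + (6*1)*6 = -40700/1121 + 6*6 = -40700/1121 + 36 = -344/1121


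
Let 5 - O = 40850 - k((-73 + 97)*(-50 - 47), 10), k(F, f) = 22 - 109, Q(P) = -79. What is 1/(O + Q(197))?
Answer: -1/41011 ≈ -2.4384e-5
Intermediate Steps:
k(F, f) = -87
O = -40932 (O = 5 - (40850 - 1*(-87)) = 5 - (40850 + 87) = 5 - 1*40937 = 5 - 40937 = -40932)
1/(O + Q(197)) = 1/(-40932 - 79) = 1/(-41011) = -1/41011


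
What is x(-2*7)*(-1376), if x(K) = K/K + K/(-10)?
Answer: -16512/5 ≈ -3302.4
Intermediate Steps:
x(K) = 1 - K/10 (x(K) = 1 + K*(-⅒) = 1 - K/10)
x(-2*7)*(-1376) = (1 - (-1)*7/5)*(-1376) = (1 - ⅒*(-14))*(-1376) = (1 + 7/5)*(-1376) = (12/5)*(-1376) = -16512/5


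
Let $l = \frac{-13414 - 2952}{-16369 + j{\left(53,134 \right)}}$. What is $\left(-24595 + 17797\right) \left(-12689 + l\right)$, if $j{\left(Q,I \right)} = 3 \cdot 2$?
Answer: $\frac{1411358211318}{16363} \approx 8.6253 \cdot 10^{7}$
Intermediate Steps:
$j{\left(Q,I \right)} = 6$
$l = \frac{16366}{16363}$ ($l = \frac{-13414 - 2952}{-16369 + 6} = - \frac{16366}{-16363} = \left(-16366\right) \left(- \frac{1}{16363}\right) = \frac{16366}{16363} \approx 1.0002$)
$\left(-24595 + 17797\right) \left(-12689 + l\right) = \left(-24595 + 17797\right) \left(-12689 + \frac{16366}{16363}\right) = \left(-6798\right) \left(- \frac{207613741}{16363}\right) = \frac{1411358211318}{16363}$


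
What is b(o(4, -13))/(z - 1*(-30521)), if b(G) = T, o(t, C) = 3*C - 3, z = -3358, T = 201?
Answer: 201/27163 ≈ 0.0073998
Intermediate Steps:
o(t, C) = -3 + 3*C
b(G) = 201
b(o(4, -13))/(z - 1*(-30521)) = 201/(-3358 - 1*(-30521)) = 201/(-3358 + 30521) = 201/27163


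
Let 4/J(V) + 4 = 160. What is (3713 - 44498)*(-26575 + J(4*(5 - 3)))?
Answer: 14090184280/13 ≈ 1.0839e+9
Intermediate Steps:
J(V) = 1/39 (J(V) = 4/(-4 + 160) = 4/156 = 4*(1/156) = 1/39)
(3713 - 44498)*(-26575 + J(4*(5 - 3))) = (3713 - 44498)*(-26575 + 1/39) = -40785*(-1036424/39) = 14090184280/13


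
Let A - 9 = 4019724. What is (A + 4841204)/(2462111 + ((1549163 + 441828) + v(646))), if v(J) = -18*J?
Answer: 8860937/4441474 ≈ 1.9950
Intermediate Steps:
A = 4019733 (A = 9 + 4019724 = 4019733)
(A + 4841204)/(2462111 + ((1549163 + 441828) + v(646))) = (4019733 + 4841204)/(2462111 + ((1549163 + 441828) - 18*646)) = 8860937/(2462111 + (1990991 - 11628)) = 8860937/(2462111 + 1979363) = 8860937/4441474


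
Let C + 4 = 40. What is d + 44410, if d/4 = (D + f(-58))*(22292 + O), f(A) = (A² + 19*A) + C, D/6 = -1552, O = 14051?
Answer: -1019594798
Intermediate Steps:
C = 36 (C = -4 + 40 = 36)
D = -9312 (D = 6*(-1552) = -9312)
f(A) = 36 + A² + 19*A (f(A) = (A² + 19*A) + 36 = 36 + A² + 19*A)
d = -1019639208 (d = 4*((-9312 + (36 + (-58)² + 19*(-58)))*(22292 + 14051)) = 4*((-9312 + (36 + 3364 - 1102))*36343) = 4*((-9312 + 2298)*36343) = 4*(-7014*36343) = 4*(-254909802) = -1019639208)
d + 44410 = -1019639208 + 44410 = -1019594798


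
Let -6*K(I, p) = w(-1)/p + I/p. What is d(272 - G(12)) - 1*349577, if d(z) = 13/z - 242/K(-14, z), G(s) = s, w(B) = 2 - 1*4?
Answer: -7463439/20 ≈ -3.7317e+5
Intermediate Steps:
w(B) = -2 (w(B) = 2 - 4 = -2)
K(I, p) = 1/(3*p) - I/(6*p) (K(I, p) = -(-2/p + I/p)/6 = 1/(3*p) - I/(6*p))
d(z) = 13/z - 363*z/4 (d(z) = 13/z - 242*6*z/(2 - 1*(-14)) = 13/z - 242*6*z/(2 + 14) = 13/z - 242*3*z/8 = 13/z - 363*z/4)
d(272 - G(12)) - 1*349577 = (13/(272 - 1*12) - 363*(272 - 1*12)/4) - 1*349577 = (13/(272 - 12) - 363*(272 - 12)/4) - 349577 = (13/260 - 363/4*260) - 349577 = (13*(1/260) - 23595) - 349577 = (1/20 - 23595) - 349577 = -471899/20 - 349577 = -7463439/20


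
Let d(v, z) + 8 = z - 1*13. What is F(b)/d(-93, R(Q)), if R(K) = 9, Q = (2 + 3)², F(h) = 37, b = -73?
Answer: -37/12 ≈ -3.0833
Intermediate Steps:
Q = 25 (Q = 5² = 25)
d(v, z) = -21 + z (d(v, z) = -8 + (z - 1*13) = -8 + (z - 13) = -8 + (-13 + z) = -21 + z)
F(b)/d(-93, R(Q)) = 37/(-21 + 9) = 37/(-12) = 37*(-1/12) = -37/12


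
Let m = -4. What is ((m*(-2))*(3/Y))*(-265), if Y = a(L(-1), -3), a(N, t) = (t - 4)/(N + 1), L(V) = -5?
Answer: -25440/7 ≈ -3634.3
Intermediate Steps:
a(N, t) = (-4 + t)/(1 + N)
Y = 7/4 (Y = (-4 - 3)/(1 - 5) = -7/(-4) = -1/4*(-7) = 7/4 ≈ 1.7500)
((m*(-2))*(3/Y))*(-265) = ((-4*(-2))*(3/(7/4)))*(-265) = (8*(3*(4/7)))*(-265) = (8*(12/7))*(-265) = (96/7)*(-265) = -25440/7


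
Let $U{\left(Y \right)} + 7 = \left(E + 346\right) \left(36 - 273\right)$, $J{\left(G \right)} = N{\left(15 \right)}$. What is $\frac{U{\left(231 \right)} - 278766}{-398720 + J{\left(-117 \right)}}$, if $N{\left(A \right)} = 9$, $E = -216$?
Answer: $\frac{309583}{398711} \approx 0.77646$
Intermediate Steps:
$J{\left(G \right)} = 9$
$U{\left(Y \right)} = -30817$ ($U{\left(Y \right)} = -7 + \left(-216 + 346\right) \left(36 - 273\right) = -7 + 130 \left(-237\right) = -7 - 30810 = -30817$)
$\frac{U{\left(231 \right)} - 278766}{-398720 + J{\left(-117 \right)}} = \frac{-30817 - 278766}{-398720 + 9} = - \frac{309583}{-398711} = \left(-309583\right) \left(- \frac{1}{398711}\right) = \frac{309583}{398711}$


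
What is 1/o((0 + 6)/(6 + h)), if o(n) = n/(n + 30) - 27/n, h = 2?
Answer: -41/1475 ≈ -0.027797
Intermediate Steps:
o(n) = -27/n + n/(30 + n) (o(n) = n/(30 + n) - 27/n = -27/n + n/(30 + n))
1/o((0 + 6)/(6 + h)) = 1/((-810 + ((0 + 6)/(6 + 2))**2 - 27*(0 + 6)/(6 + 2))/((((0 + 6)/(6 + 2)))*(30 + (0 + 6)/(6 + 2)))) = 1/((-810 + (6/8)**2 - 162/8)/(((6/8))*(30 + 6/8))) = 1/((-810 + (6*(1/8))**2 - 162/8)/(((6*(1/8)))*(30 + 6*(1/8)))) = 1/((-810 + (3/4)**2 - 27*3/4)/((3/4)*(30 + 3/4))) = 1/(4*(-810 + 9/16 - 81/4)/(3*(123/4))) = 1/((4/3)*(4/123)*(-13275/16)) = 1/(-1475/41) = -41/1475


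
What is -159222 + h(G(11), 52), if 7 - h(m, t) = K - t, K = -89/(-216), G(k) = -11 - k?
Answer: -34379297/216 ≈ -1.5916e+5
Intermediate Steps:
K = 89/216 (K = -89*(-1/216) = 89/216 ≈ 0.41204)
h(m, t) = 1423/216 + t (h(m, t) = 7 - (89/216 - t) = 7 + (-89/216 + t) = 1423/216 + t)
-159222 + h(G(11), 52) = -159222 + (1423/216 + 52) = -159222 + 12655/216 = -34379297/216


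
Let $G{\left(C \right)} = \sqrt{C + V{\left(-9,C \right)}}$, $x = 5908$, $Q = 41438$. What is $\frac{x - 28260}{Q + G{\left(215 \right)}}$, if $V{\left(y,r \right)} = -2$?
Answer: $- \frac{926222176}{1717107631} + \frac{22352 \sqrt{213}}{1717107631} \approx -0.53922$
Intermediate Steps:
$G{\left(C \right)} = \sqrt{-2 + C}$ ($G{\left(C \right)} = \sqrt{C - 2} = \sqrt{-2 + C}$)
$\frac{x - 28260}{Q + G{\left(215 \right)}} = \frac{5908 - 28260}{41438 + \sqrt{-2 + 215}} = - \frac{22352}{41438 + \sqrt{213}}$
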